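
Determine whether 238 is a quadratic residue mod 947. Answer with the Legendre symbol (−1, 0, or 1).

-1

Euler's criterion: (238/947) ≡ 238^473 (mod 947).
238^2 ≡ 771 (mod 947)
238^4 ≡ 672 (mod 947)
238^8 ≡ 812 (mod 947)
238^16 ≡ 232 (mod 947)
238^32 ≡ 792 (mod 947)
238^64 ≡ 350 (mod 947)
238^128 ≡ 337 (mod 947)
238^256 ≡ 876 (mod 947)
238^473 = 238^(256+128+64+16+8+1) ≡ 946 (mod 947).
Result is 946 ≡ −1, so (238/947) = −1.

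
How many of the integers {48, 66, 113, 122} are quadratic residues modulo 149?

1

(48/149) = -1 → non-residue.
(66/149) = -1 → non-residue.
(113/149) = +1 → QR.
(122/149) = -1 → non-residue.
Total quadratic residues among the 4: 1.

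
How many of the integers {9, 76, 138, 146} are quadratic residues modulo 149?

(9/149) = +1 → QR.
(76/149) = +1 → QR.
(138/149) = -1 → non-residue.
(146/149) = -1 → non-residue.
Total quadratic residues among the 4: 2.

2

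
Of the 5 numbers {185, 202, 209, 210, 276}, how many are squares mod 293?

(185/293) = -1 → non-residue.
(202/293) = +1 → QR.
(209/293) = +1 → QR.
(210/293) = +1 → QR.
(276/293) = +1 → QR.
Total quadratic residues among the 5: 4.

4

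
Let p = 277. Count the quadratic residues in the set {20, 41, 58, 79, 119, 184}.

2

(20/277) = -1 → non-residue.
(41/277) = +1 → QR.
(58/277) = -1 → non-residue.
(79/277) = +1 → QR.
(119/277) = -1 → non-residue.
(184/277) = -1 → non-residue.
Total quadratic residues among the 6: 2.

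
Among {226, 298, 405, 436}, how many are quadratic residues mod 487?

(226/487) = -1 → non-residue.
(298/487) = -1 → non-residue.
(405/487) = -1 → non-residue.
(436/487) = -1 → non-residue.
Total quadratic residues among the 4: 0.

0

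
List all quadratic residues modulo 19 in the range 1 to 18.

1,4,5,6,7,9,11,16,17

Square k = 1,…,9 (k and 19−k give the same square):
1²=1, 2²=4, 3²=9, 4²=16, 5²≡6, 6²≡17, 7²≡11, 8²≡7, 9²≡5 (mod 19).
So the quadratic residues mod 19 are {1, 4, 5, 6, 7, 9, 11, 16, 17}.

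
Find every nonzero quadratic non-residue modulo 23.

5,7,10,11,14,15,17,19,20,21,22

Square k = 1,…,11 (k and 23−k give the same square):
1²=1, 2²=4, 3²=9, 4²=16, 5²≡2, 6²≡13, 7²≡3, 8²≡18, 9²≡12, 10²≡8, 11²≡6 (mod 23).
The residues are {1, 2, 3, 4, 6, 8, 9, 12, 13, 16, 18}; the non-residues are the remaining 11 nonzero classes.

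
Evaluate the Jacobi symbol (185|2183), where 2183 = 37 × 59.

Reciprocity: 185 ≡ 1 and 2183 ≡ 3 (mod 4), so (185/2183) = +(2183/185).
Reduce top mod 185: now compute (148/185).
Pull out 2^2: since 185 ≡ 1 (mod 8), (2/185) = +1, so (2/185)^2 = +1.
Reciprocity: 37 ≡ 1 and 185 ≡ 1 (mod 4), so (37/185) = +(185/37).
Reduce top mod 37: now compute (0/37).
Top reduces to 0: gcd > 1, so the symbol is 0.

0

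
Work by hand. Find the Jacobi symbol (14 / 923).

Pull out 2: since 923 ≡ 3 (mod 8), (2/923) = -1.
Reciprocity: 7 ≡ 3 and 923 ≡ 3 (mod 4), so (7/923) = −(923/7).
Reduce top mod 7: now compute (6/7).
Pull out 2: since 7 ≡ 7 (mod 8), (2/7) = +1.
Reciprocity: 3 ≡ 3 and 7 ≡ 3 (mod 4), so (3/7) = −(7/3).
Reduce top mod 3: now compute (1/3).
Reached (1/3) = 1. Collecting the sign flips along the way, the symbol is -1.

-1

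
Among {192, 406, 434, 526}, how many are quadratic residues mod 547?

(192/547) = -1 → non-residue.
(406/547) = +1 → QR.
(434/547) = -1 → non-residue.
(526/547) = -1 → non-residue.
Total quadratic residues among the 4: 1.

1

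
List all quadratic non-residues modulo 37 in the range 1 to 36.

Square k = 1,…,18 (k and 37−k give the same square):
1²=1, 2²=4, 3²=9, 4²=16, 5²=25, 6²=36, 7²≡12, 8²≡27, 9²≡7, 10²≡26, 11²≡10, 12²≡33, 13²≡21, 14²≡11, 15²≡3, 16²≡34, 17²≡30, 18²≡28 (mod 37).
The residues are {1, 3, 4, 7, 9, 10, 11, 12, 16, 21, 25, 26, 27, 28, 30, 33, 34, 36}; the non-residues are the remaining 18 nonzero classes.

2, 5, 6, 8, 13, 14, 15, 17, 18, 19, 20, 22, 23, 24, 29, 31, 32, 35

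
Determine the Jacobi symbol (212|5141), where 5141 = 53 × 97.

Pull out 2^2: since 5141 ≡ 5 (mod 8), (2/5141) = -1, so (2/5141)^2 = +1.
Reciprocity: 53 ≡ 1 and 5141 ≡ 1 (mod 4), so (53/5141) = +(5141/53).
Reduce top mod 53: now compute (0/53).
Top reduces to 0: gcd > 1, so the symbol is 0.

0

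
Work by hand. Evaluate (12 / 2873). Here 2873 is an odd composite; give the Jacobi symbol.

Pull out 2^2: since 2873 ≡ 1 (mod 8), (2/2873) = +1, so (2/2873)^2 = +1.
Reciprocity: 3 ≡ 3 and 2873 ≡ 1 (mod 4), so (3/2873) = +(2873/3).
Reduce top mod 3: now compute (2/3).
Pull out 2: since 3 ≡ 3 (mod 8), (2/3) = -1.
Reached (1/3) = 1. Collecting the sign flips along the way, the symbol is -1.

-1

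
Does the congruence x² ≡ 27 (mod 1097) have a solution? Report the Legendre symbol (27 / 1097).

-1

Reciprocity: 27 ≡ 3 and 1097 ≡ 1 (mod 4), so (27/1097) = +(1097/27).
Reduce top mod 27: now compute (17/27).
Reciprocity: 17 ≡ 1 and 27 ≡ 3 (mod 4), so (17/27) = +(27/17).
Reduce top mod 17: now compute (10/17).
Pull out 2: since 17 ≡ 1 (mod 8), (2/17) = +1.
Reciprocity: 5 ≡ 1 and 17 ≡ 1 (mod 4), so (5/17) = +(17/5).
Reduce top mod 5: now compute (2/5).
Pull out 2: since 5 ≡ 5 (mod 8), (2/5) = -1.
Reached (1/5) = 1. Collecting the sign flips along the way, the symbol is -1.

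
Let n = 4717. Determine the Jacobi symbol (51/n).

1

Reciprocity: 51 ≡ 3 and 4717 ≡ 1 (mod 4), so (51/4717) = +(4717/51).
Reduce top mod 51: now compute (25/51).
Reciprocity: 25 ≡ 1 and 51 ≡ 3 (mod 4), so (25/51) = +(51/25).
Reduce top mod 25: now compute (1/25).
Reached (1/25) = 1. Collecting the sign flips along the way, the symbol is +1.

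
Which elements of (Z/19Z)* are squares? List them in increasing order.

Square k = 1,…,9 (k and 19−k give the same square):
1²=1, 2²=4, 3²=9, 4²=16, 5²≡6, 6²≡17, 7²≡11, 8²≡7, 9²≡5 (mod 19).
So the quadratic residues mod 19 are {1, 4, 5, 6, 7, 9, 11, 16, 17}.

1 4 5 6 7 9 11 16 17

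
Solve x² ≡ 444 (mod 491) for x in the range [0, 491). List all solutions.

Since 491 ≡ 3 (mod 4), a square root of 444 is 444^((491+1)/4) = 444^123 mod 491.
Repeated squaring: 444^2≡245, 444^4≡123, 444^8≡399, 444^16≡117, 444^32≡432, 444^64≡44 (mod 491).
444^123 = 444^(64+32+16+8+2+1) ≡ 274 (mod 491).
Check: 274² = 75076 ≡ 444 (mod 491). The two roots are 217 and 274.

217, 274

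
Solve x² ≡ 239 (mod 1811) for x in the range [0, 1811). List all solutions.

689, 1122

Since 1811 ≡ 3 (mod 4), a square root of 239 is 239^((1811+1)/4) = 239^453 mod 1811.
Repeated squaring: 239^2≡980, 239^4≡570, 239^8≡731, 239^16≡116, 239^32≡779, 239^64≡156, 239^128≡793, 239^256≡432 (mod 1811).
239^453 = 239^(256+128+64+4+1) ≡ 689 (mod 1811).
Check: 689² = 474721 ≡ 239 (mod 1811). The two roots are 689 and 1122.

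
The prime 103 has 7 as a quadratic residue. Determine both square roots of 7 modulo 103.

25, 78

Since 103 ≡ 3 (mod 4), a square root of 7 is 7^((103+1)/4) = 7^26 mod 103.
Repeated squaring: 7^2≡49, 7^4≡32, 7^8≡97, 7^16≡36 (mod 103).
7^26 = 7^(16+8+2) ≡ 25 (mod 103).
Check: 25² = 625 ≡ 7 (mod 103). The two roots are 25 and 78.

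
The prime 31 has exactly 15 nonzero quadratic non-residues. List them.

3,6,11,12,13,15,17,21,22,23,24,26,27,29,30

Square k = 1,…,15 (k and 31−k give the same square):
1²=1, 2²=4, 3²=9, 4²=16, 5²=25, 6²≡5, 7²≡18, 8²≡2, 9²≡19, 10²≡7, 11²≡28, 12²≡20, 13²≡14, 14²≡10, 15²≡8 (mod 31).
The residues are {1, 2, 4, 5, 7, 8, 9, 10, 14, 16, 18, 19, 20, 25, 28}; the non-residues are the remaining 15 nonzero classes.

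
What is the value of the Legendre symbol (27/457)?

Euler's criterion: (27/457) ≡ 27^228 (mod 457).
27^2 ≡ 272 (mod 457)
27^4 ≡ 407 (mod 457)
27^8 ≡ 215 (mod 457)
27^16 ≡ 68 (mod 457)
27^32 ≡ 54 (mod 457)
27^64 ≡ 174 (mod 457)
27^128 ≡ 114 (mod 457)
27^228 = 27^(128+64+32+4) ≡ 1 (mod 457).
Result is 1, so (27/457) = 1.

1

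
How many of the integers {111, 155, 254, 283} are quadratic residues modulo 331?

3

(111/331) = +1 → QR.
(155/331) = +1 → QR.
(254/331) = -1 → non-residue.
(283/331) = +1 → QR.
Total quadratic residues among the 4: 3.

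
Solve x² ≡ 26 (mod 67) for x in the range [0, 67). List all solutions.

19, 48

Since 67 ≡ 3 (mod 4), a square root of 26 is 26^((67+1)/4) = 26^17 mod 67.
Repeated squaring: 26^2≡6, 26^4≡36, 26^8≡23, 26^16≡60 (mod 67).
26^17 = 26^(16+1) ≡ 19 (mod 67).
Check: 19² = 361 ≡ 26 (mod 67). The two roots are 19 and 48.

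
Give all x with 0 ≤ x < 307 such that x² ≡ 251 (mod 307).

Since 307 ≡ 3 (mod 4), a square root of 251 is 251^((307+1)/4) = 251^77 mod 307.
Repeated squaring: 251^2≡66, 251^4≡58, 251^8≡294, 251^16≡169, 251^32≡10, 251^64≡100 (mod 307).
251^77 = 251^(64+8+4+1) ≡ 229 (mod 307).
Check: 229² = 52441 ≡ 251 (mod 307). The two roots are 78 and 229.

78, 229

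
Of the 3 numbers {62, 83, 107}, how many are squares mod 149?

(62/149) = -1 → non-residue.
(83/149) = -1 → non-residue.
(107/149) = +1 → QR.
Total quadratic residues among the 3: 1.

1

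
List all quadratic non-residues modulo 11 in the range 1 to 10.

2,6,7,8,10

Square k = 1,…,5 (k and 11−k give the same square):
1²=1, 2²=4, 3²=9, 4²≡5, 5²≡3 (mod 11).
The residues are {1, 3, 4, 5, 9}; the non-residues are the remaining 5 nonzero classes.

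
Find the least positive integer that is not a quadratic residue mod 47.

5

(2/47) = +1, so 2 is a residue.
(3/47) = +1, so 3 is a residue.
(4/47) = +1, so 4 is a residue.
(5/47) = −1, so 5 is the smallest positive non-residue mod 47.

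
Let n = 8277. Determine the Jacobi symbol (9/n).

0

Reciprocity: 9 ≡ 1 and 8277 ≡ 1 (mod 4), so (9/8277) = +(8277/9).
Reduce top mod 9: now compute (6/9).
Pull out 2: since 9 ≡ 1 (mod 8), (2/9) = +1.
Reciprocity: 3 ≡ 3 and 9 ≡ 1 (mod 4), so (3/9) = +(9/3).
Reduce top mod 3: now compute (0/3).
Top reduces to 0: gcd > 1, so the symbol is 0.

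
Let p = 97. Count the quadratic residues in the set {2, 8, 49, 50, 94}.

(2/97) = +1 → QR.
(8/97) = +1 → QR.
(49/97) = +1 → QR.
(50/97) = +1 → QR.
(94/97) = +1 → QR.
Total quadratic residues among the 5: 5.

5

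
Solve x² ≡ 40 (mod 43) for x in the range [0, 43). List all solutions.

13, 30

Since 43 ≡ 3 (mod 4), a square root of 40 is 40^((43+1)/4) = 40^11 mod 43.
Repeated squaring: 40^2≡9, 40^4≡38, 40^8≡25 (mod 43).
40^11 = 40^(8+2+1) ≡ 13 (mod 43).
Check: 13² = 169 ≡ 40 (mod 43). The two roots are 13 and 30.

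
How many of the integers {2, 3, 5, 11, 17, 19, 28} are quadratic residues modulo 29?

2

(2/29) = -1 → non-residue.
(3/29) = -1 → non-residue.
(5/29) = +1 → QR.
(11/29) = -1 → non-residue.
(17/29) = -1 → non-residue.
(19/29) = -1 → non-residue.
(28/29) = +1 → QR.
Total quadratic residues among the 7: 2.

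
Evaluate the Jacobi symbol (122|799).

Pull out 2: since 799 ≡ 7 (mod 8), (2/799) = +1.
Reciprocity: 61 ≡ 1 and 799 ≡ 3 (mod 4), so (61/799) = +(799/61).
Reduce top mod 61: now compute (6/61).
Pull out 2: since 61 ≡ 5 (mod 8), (2/61) = -1.
Reciprocity: 3 ≡ 3 and 61 ≡ 1 (mod 4), so (3/61) = +(61/3).
Reduce top mod 3: now compute (1/3).
Reached (1/3) = 1. Collecting the sign flips along the way, the symbol is -1.

-1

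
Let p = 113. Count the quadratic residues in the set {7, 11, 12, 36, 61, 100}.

(7/113) = +1 → QR.
(11/113) = +1 → QR.
(12/113) = -1 → non-residue.
(36/113) = +1 → QR.
(61/113) = +1 → QR.
(100/113) = +1 → QR.
Total quadratic residues among the 6: 5.

5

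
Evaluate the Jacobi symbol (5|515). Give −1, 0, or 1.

Reciprocity: 5 ≡ 1 and 515 ≡ 3 (mod 4), so (5/515) = +(515/5).
Reduce top mod 5: now compute (0/5).
Top reduces to 0: gcd > 1, so the symbol is 0.

0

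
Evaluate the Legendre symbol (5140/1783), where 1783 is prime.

First reduce: 5140 ≡ 1574 (mod 1783).
Pull out 2: since 1783 ≡ 7 (mod 8), (2/1783) = +1.
Reciprocity: 787 ≡ 3 and 1783 ≡ 3 (mod 4), so (787/1783) = −(1783/787).
Reduce top mod 787: now compute (209/787).
Reciprocity: 209 ≡ 1 and 787 ≡ 3 (mod 4), so (209/787) = +(787/209).
Reduce top mod 209: now compute (160/209).
Pull out 2^5: since 209 ≡ 1 (mod 8), (2/209) = +1, so (2/209)^5 = +1.
Reciprocity: 5 ≡ 1 and 209 ≡ 1 (mod 4), so (5/209) = +(209/5).
Reduce top mod 5: now compute (4/5).
Pull out 2^2: since 5 ≡ 5 (mod 8), (2/5) = -1, so (2/5)^2 = +1.
Reached (1/5) = 1. Collecting the sign flips along the way, the symbol is -1.

-1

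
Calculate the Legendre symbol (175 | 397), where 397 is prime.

-1

Reciprocity: 175 ≡ 3 and 397 ≡ 1 (mod 4), so (175/397) = +(397/175).
Reduce top mod 175: now compute (47/175).
Reciprocity: 47 ≡ 3 and 175 ≡ 3 (mod 4), so (47/175) = −(175/47).
Reduce top mod 47: now compute (34/47).
Pull out 2: since 47 ≡ 7 (mod 8), (2/47) = +1.
Reciprocity: 17 ≡ 1 and 47 ≡ 3 (mod 4), so (17/47) = +(47/17).
Reduce top mod 17: now compute (13/17).
Reciprocity: 13 ≡ 1 and 17 ≡ 1 (mod 4), so (13/17) = +(17/13).
Reduce top mod 13: now compute (4/13).
Pull out 2^2: since 13 ≡ 5 (mod 8), (2/13) = -1, so (2/13)^2 = +1.
Reached (1/13) = 1. Collecting the sign flips along the way, the symbol is -1.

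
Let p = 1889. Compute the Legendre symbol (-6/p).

-1

First reduce: -6 ≡ 1883 (mod 1889).
Reciprocity: 1883 ≡ 3 and 1889 ≡ 1 (mod 4), so (1883/1889) = +(1889/1883).
Reduce top mod 1883: now compute (6/1883).
Pull out 2: since 1883 ≡ 3 (mod 8), (2/1883) = -1.
Reciprocity: 3 ≡ 3 and 1883 ≡ 3 (mod 4), so (3/1883) = −(1883/3).
Reduce top mod 3: now compute (2/3).
Pull out 2: since 3 ≡ 3 (mod 8), (2/3) = -1.
Reached (1/3) = 1. Collecting the sign flips along the way, the symbol is -1.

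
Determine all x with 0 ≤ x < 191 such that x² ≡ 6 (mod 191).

Since 191 ≡ 3 (mod 4), a square root of 6 is 6^((191+1)/4) = 6^48 mod 191.
Repeated squaring: 6^2≡36, 6^4≡150, 6^8≡153, 6^16≡107, 6^32≡180 (mod 191).
6^48 = 6^(32+16) ≡ 160 (mod 191).
Check: 160² = 25600 ≡ 6 (mod 191). The two roots are 31 and 160.

31, 160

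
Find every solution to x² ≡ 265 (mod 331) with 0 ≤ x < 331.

Since 331 ≡ 3 (mod 4), a square root of 265 is 265^((331+1)/4) = 265^83 mod 331.
Repeated squaring: 265^2≡53, 265^4≡161, 265^8≡103, 265^16≡17, 265^32≡289, 265^64≡109 (mod 331).
265^83 = 265^(64+16+2+1) ≡ 179 (mod 331).
Check: 179² = 32041 ≡ 265 (mod 331). The two roots are 152 and 179.

152, 179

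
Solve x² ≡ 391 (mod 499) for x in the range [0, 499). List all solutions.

177, 322

Since 499 ≡ 3 (mod 4), a square root of 391 is 391^((499+1)/4) = 391^125 mod 499.
Repeated squaring: 391^2≡187, 391^4≡39, 391^8≡24, 391^16≡77, 391^32≡440, 391^64≡487 (mod 499).
391^125 = 391^(64+32+16+8+4+1) ≡ 177 (mod 499).
Check: 177² = 31329 ≡ 391 (mod 499). The two roots are 177 and 322.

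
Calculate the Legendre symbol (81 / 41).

1

Euler's criterion: (81/41) ≡ 40^20 (mod 41).
40^2 ≡ 1 (mod 41)
40^4 ≡ 1 (mod 41)
40^8 ≡ 1 (mod 41)
40^16 ≡ 1 (mod 41)
40^20 = 40^(16+4) ≡ 1 (mod 41).
Result is 1, so (81/41) = 1.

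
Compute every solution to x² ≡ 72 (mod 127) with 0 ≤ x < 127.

31, 96

Since 127 ≡ 3 (mod 4), a square root of 72 is 72^((127+1)/4) = 72^32 mod 127.
Repeated squaring: 72^2≡104, 72^4≡21, 72^8≡60, 72^16≡44, 72^32≡31 (mod 127).
72^32 = 72^(32) ≡ 31 (mod 127).
Check: 31² = 961 ≡ 72 (mod 127). The two roots are 31 and 96.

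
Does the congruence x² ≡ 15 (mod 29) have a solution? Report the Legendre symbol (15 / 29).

-1

Reciprocity: 15 ≡ 3 and 29 ≡ 1 (mod 4), so (15/29) = +(29/15).
Reduce top mod 15: now compute (14/15).
Pull out 2: since 15 ≡ 7 (mod 8), (2/15) = +1.
Reciprocity: 7 ≡ 3 and 15 ≡ 3 (mod 4), so (7/15) = −(15/7).
Reduce top mod 7: now compute (1/7).
Reached (1/7) = 1. Collecting the sign flips along the way, the symbol is -1.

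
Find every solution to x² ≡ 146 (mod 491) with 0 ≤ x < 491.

51, 440

Since 491 ≡ 3 (mod 4), a square root of 146 is 146^((491+1)/4) = 146^123 mod 491.
Repeated squaring: 146^2≡203, 146^4≡456, 146^8≡243, 146^16≡129, 146^32≡438, 146^64≡354 (mod 491).
146^123 = 146^(64+32+16+8+2+1) ≡ 51 (mod 491).
Check: 51² = 2601 ≡ 146 (mod 491). The two roots are 51 and 440.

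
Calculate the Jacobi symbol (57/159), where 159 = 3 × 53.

0

Reciprocity: 57 ≡ 1 and 159 ≡ 3 (mod 4), so (57/159) = +(159/57).
Reduce top mod 57: now compute (45/57).
Reciprocity: 45 ≡ 1 and 57 ≡ 1 (mod 4), so (45/57) = +(57/45).
Reduce top mod 45: now compute (12/45).
Pull out 2^2: since 45 ≡ 5 (mod 8), (2/45) = -1, so (2/45)^2 = +1.
Reciprocity: 3 ≡ 3 and 45 ≡ 1 (mod 4), so (3/45) = +(45/3).
Reduce top mod 3: now compute (0/3).
Top reduces to 0: gcd > 1, so the symbol is 0.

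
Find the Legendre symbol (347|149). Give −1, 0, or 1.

First reduce: 347 ≡ 49 (mod 149).
Reciprocity: 49 ≡ 1 and 149 ≡ 1 (mod 4), so (49/149) = +(149/49).
Reduce top mod 49: now compute (2/49).
Pull out 2: since 49 ≡ 1 (mod 8), (2/49) = +1.
Reached (1/49) = 1. Collecting the sign flips along the way, the symbol is +1.

1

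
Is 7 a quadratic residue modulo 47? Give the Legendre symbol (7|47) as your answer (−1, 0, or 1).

Reciprocity: 7 ≡ 3 and 47 ≡ 3 (mod 4), so (7/47) = −(47/7).
Reduce top mod 7: now compute (5/7).
Reciprocity: 5 ≡ 1 and 7 ≡ 3 (mod 4), so (5/7) = +(7/5).
Reduce top mod 5: now compute (2/5).
Pull out 2: since 5 ≡ 5 (mod 8), (2/5) = -1.
Reached (1/5) = 1. Collecting the sign flips along the way, the symbol is +1.

1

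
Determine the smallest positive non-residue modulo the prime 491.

(2/491) = −1, so 2 is the smallest positive non-residue mod 491.

2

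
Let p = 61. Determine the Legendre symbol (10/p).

-1

Pull out 2: since 61 ≡ 5 (mod 8), (2/61) = -1.
Reciprocity: 5 ≡ 1 and 61 ≡ 1 (mod 4), so (5/61) = +(61/5).
Reduce top mod 5: now compute (1/5).
Reached (1/5) = 1. Collecting the sign flips along the way, the symbol is -1.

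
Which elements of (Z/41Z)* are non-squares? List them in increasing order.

3,6,7,11,12,13,14,15,17,19,22,24,26,27,28,29,30,34,35,38

Square k = 1,…,20 (k and 41−k give the same square):
1²=1, 2²=4, 3²=9, 4²=16, 5²=25, 6²=36, 7²≡8, 8²≡23, 9²≡40, 10²≡18, 11²≡39, 12²≡21, 13²≡5, 14²≡32, 15²≡20, 16²≡10, 17²≡2, 18²≡37, 19²≡33, 20²≡31 (mod 41).
The residues are {1, 2, 4, 5, 8, 9, 10, 16, 18, 20, 21, 23, 25, 31, 32, 33, 36, 37, 39, 40}; the non-residues are the remaining 20 nonzero classes.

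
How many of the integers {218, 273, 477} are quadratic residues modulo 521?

(218/521) = -1 → non-residue.
(273/521) = +1 → QR.
(477/521) = +1 → QR.
Total quadratic residues among the 3: 2.

2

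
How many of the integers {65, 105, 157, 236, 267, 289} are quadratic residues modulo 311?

5

(65/311) = +1 → QR.
(105/311) = +1 → QR.
(157/311) = +1 → QR.
(236/311) = -1 → non-residue.
(267/311) = +1 → QR.
(289/311) = +1 → QR.
Total quadratic residues among the 6: 5.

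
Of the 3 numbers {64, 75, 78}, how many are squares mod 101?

2

(64/101) = +1 → QR.
(75/101) = -1 → non-residue.
(78/101) = +1 → QR.
Total quadratic residues among the 3: 2.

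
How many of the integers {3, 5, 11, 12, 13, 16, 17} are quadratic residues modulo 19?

4

(3/19) = -1 → non-residue.
(5/19) = +1 → QR.
(11/19) = +1 → QR.
(12/19) = -1 → non-residue.
(13/19) = -1 → non-residue.
(16/19) = +1 → QR.
(17/19) = +1 → QR.
Total quadratic residues among the 7: 4.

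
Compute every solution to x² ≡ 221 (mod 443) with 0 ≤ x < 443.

211, 232

Since 443 ≡ 3 (mod 4), a square root of 221 is 221^((443+1)/4) = 221^111 mod 443.
Repeated squaring: 221^2≡111, 221^4≡360, 221^8≡244, 221^16≡174, 221^32≡152, 221^64≡68 (mod 443).
221^111 = 221^(64+32+8+4+2+1) ≡ 232 (mod 443).
Check: 232² = 53824 ≡ 221 (mod 443). The two roots are 211 and 232.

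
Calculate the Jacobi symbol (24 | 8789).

Pull out 2^3: since 8789 ≡ 5 (mod 8), (2/8789) = -1, so (2/8789)^3 = -1.
Reciprocity: 3 ≡ 3 and 8789 ≡ 1 (mod 4), so (3/8789) = +(8789/3).
Reduce top mod 3: now compute (2/3).
Pull out 2: since 3 ≡ 3 (mod 8), (2/3) = -1.
Reached (1/3) = 1. Collecting the sign flips along the way, the symbol is +1.

1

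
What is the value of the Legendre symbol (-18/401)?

1

First reduce: -18 ≡ 383 (mod 401).
Reciprocity: 383 ≡ 3 and 401 ≡ 1 (mod 4), so (383/401) = +(401/383).
Reduce top mod 383: now compute (18/383).
Pull out 2: since 383 ≡ 7 (mod 8), (2/383) = +1.
Reciprocity: 9 ≡ 1 and 383 ≡ 3 (mod 4), so (9/383) = +(383/9).
Reduce top mod 9: now compute (5/9).
Reciprocity: 5 ≡ 1 and 9 ≡ 1 (mod 4), so (5/9) = +(9/5).
Reduce top mod 5: now compute (4/5).
Pull out 2^2: since 5 ≡ 5 (mod 8), (2/5) = -1, so (2/5)^2 = +1.
Reached (1/5) = 1. Collecting the sign flips along the way, the symbol is +1.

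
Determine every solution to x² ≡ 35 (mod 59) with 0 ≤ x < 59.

25, 34

Since 59 ≡ 3 (mod 4), a square root of 35 is 35^((59+1)/4) = 35^15 mod 59.
Repeated squaring: 35^2≡45, 35^4≡19, 35^8≡7 (mod 59).
35^15 = 35^(8+4+2+1) ≡ 25 (mod 59).
Check: 25² = 625 ≡ 35 (mod 59). The two roots are 25 and 34.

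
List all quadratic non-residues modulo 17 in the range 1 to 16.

3,5,6,7,10,11,12,14

Square k = 1,…,8 (k and 17−k give the same square):
1²=1, 2²=4, 3²=9, 4²=16, 5²≡8, 6²≡2, 7²≡15, 8²≡13 (mod 17).
The residues are {1, 2, 4, 8, 9, 13, 15, 16}; the non-residues are the remaining 8 nonzero classes.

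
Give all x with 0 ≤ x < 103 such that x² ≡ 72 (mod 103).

22, 81

Since 103 ≡ 3 (mod 4), a square root of 72 is 72^((103+1)/4) = 72^26 mod 103.
Repeated squaring: 72^2≡34, 72^4≡23, 72^8≡14, 72^16≡93 (mod 103).
72^26 = 72^(16+8+2) ≡ 81 (mod 103).
Check: 81² = 6561 ≡ 72 (mod 103). The two roots are 22 and 81.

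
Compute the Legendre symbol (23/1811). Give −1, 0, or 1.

1

Reciprocity: 23 ≡ 3 and 1811 ≡ 3 (mod 4), so (23/1811) = −(1811/23).
Reduce top mod 23: now compute (17/23).
Reciprocity: 17 ≡ 1 and 23 ≡ 3 (mod 4), so (17/23) = +(23/17).
Reduce top mod 17: now compute (6/17).
Pull out 2: since 17 ≡ 1 (mod 8), (2/17) = +1.
Reciprocity: 3 ≡ 3 and 17 ≡ 1 (mod 4), so (3/17) = +(17/3).
Reduce top mod 3: now compute (2/3).
Pull out 2: since 3 ≡ 3 (mod 8), (2/3) = -1.
Reached (1/3) = 1. Collecting the sign flips along the way, the symbol is +1.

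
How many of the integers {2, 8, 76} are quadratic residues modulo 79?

3

(2/79) = +1 → QR.
(8/79) = +1 → QR.
(76/79) = +1 → QR.
Total quadratic residues among the 3: 3.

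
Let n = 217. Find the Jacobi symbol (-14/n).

0

First reduce: -14 ≡ 203 (mod 217).
Reciprocity: 203 ≡ 3 and 217 ≡ 1 (mod 4), so (203/217) = +(217/203).
Reduce top mod 203: now compute (14/203).
Pull out 2: since 203 ≡ 3 (mod 8), (2/203) = -1.
Reciprocity: 7 ≡ 3 and 203 ≡ 3 (mod 4), so (7/203) = −(203/7).
Reduce top mod 7: now compute (0/7).
Top reduces to 0: gcd > 1, so the symbol is 0.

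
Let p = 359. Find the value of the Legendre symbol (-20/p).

-1

Euler's criterion: (-20/359) ≡ 339^179 (mod 359).
339^2 ≡ 41 (mod 359)
339^4 ≡ 245 (mod 359)
339^8 ≡ 72 (mod 359)
339^16 ≡ 158 (mod 359)
339^32 ≡ 193 (mod 359)
339^64 ≡ 272 (mod 359)
339^128 ≡ 30 (mod 359)
339^179 = 339^(128+32+16+2+1) ≡ 358 (mod 359).
Result is 358 ≡ −1, so (-20/359) = −1.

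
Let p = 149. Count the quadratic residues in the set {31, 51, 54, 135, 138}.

2

(31/149) = +1 → QR.
(51/149) = -1 → non-residue.
(54/149) = +1 → QR.
(135/149) = -1 → non-residue.
(138/149) = -1 → non-residue.
Total quadratic residues among the 5: 2.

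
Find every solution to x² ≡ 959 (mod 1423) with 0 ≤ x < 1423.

Since 1423 ≡ 3 (mod 4), a square root of 959 is 959^((1423+1)/4) = 959^356 mod 1423.
Repeated squaring: 959^2≡423, 959^4≡1054, 959^8≡976, 959^16≡589, 959^32≡1132, 959^64≡724, 959^128≡512, 959^256≡312 (mod 1423).
959^356 = 959^(256+64+32+4) ≡ 584 (mod 1423).
Check: 584² = 341056 ≡ 959 (mod 1423). The two roots are 584 and 839.

584, 839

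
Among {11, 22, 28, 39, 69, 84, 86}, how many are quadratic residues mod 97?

3

(11/97) = +1 → QR.
(22/97) = +1 → QR.
(28/97) = -1 → non-residue.
(39/97) = -1 → non-residue.
(69/97) = -1 → non-residue.
(84/97) = -1 → non-residue.
(86/97) = +1 → QR.
Total quadratic residues among the 7: 3.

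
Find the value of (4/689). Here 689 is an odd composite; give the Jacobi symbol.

1

Pull out 2^2: since 689 ≡ 1 (mod 8), (2/689) = +1, so (2/689)^2 = +1.
Reached (1/689) = 1. Collecting the sign flips along the way, the symbol is +1.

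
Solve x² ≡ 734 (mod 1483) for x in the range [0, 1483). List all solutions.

564, 919

Since 1483 ≡ 3 (mod 4), a square root of 734 is 734^((1483+1)/4) = 734^371 mod 1483.
Repeated squaring: 734^2≡427, 734^4≡1403, 734^8≡468, 734^16≡1023, 734^32≡1014, 734^64≡477, 734^128≡630, 734^256≡939 (mod 1483).
734^371 = 734^(256+64+32+16+2+1) ≡ 919 (mod 1483).
Check: 919² = 844561 ≡ 734 (mod 1483). The two roots are 564 and 919.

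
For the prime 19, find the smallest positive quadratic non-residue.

(2/19) = −1, so 2 is the smallest positive non-residue mod 19.

2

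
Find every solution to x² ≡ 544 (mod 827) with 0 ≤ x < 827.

Since 827 ≡ 3 (mod 4), a square root of 544 is 544^((827+1)/4) = 544^207 mod 827.
Repeated squaring: 544^2≡697, 544^4≡360, 544^8≡588, 544^16≡58, 544^32≡56, 544^64≡655, 544^128≡639 (mod 827).
544^207 = 544^(128+64+8+4+2+1) ≡ 772 (mod 827).
Check: 772² = 595984 ≡ 544 (mod 827). The two roots are 55 and 772.

55, 772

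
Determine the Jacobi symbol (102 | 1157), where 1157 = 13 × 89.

Pull out 2: since 1157 ≡ 5 (mod 8), (2/1157) = -1.
Reciprocity: 51 ≡ 3 and 1157 ≡ 1 (mod 4), so (51/1157) = +(1157/51).
Reduce top mod 51: now compute (35/51).
Reciprocity: 35 ≡ 3 and 51 ≡ 3 (mod 4), so (35/51) = −(51/35).
Reduce top mod 35: now compute (16/35).
Pull out 2^4: since 35 ≡ 3 (mod 8), (2/35) = -1, so (2/35)^4 = +1.
Reached (1/35) = 1. Collecting the sign flips along the way, the symbol is +1.

1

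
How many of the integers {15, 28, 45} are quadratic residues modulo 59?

3

(15/59) = +1 → QR.
(28/59) = +1 → QR.
(45/59) = +1 → QR.
Total quadratic residues among the 3: 3.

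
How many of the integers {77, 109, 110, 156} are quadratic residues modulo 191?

(77/191) = +1 → QR.
(109/191) = +1 → QR.
(110/191) = -1 → non-residue.
(156/191) = +1 → QR.
Total quadratic residues among the 4: 3.

3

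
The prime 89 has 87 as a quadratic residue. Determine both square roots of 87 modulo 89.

40, 49

89 ≡ 1 (mod 4), so we find a root by search.
Trying successive values, 40² = 1600 ≡ 87 (mod 89). The other root is 89 − 40 = 49.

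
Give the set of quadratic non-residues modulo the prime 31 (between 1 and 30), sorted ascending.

Square k = 1,…,15 (k and 31−k give the same square):
1²=1, 2²=4, 3²=9, 4²=16, 5²=25, 6²≡5, 7²≡18, 8²≡2, 9²≡19, 10²≡7, 11²≡28, 12²≡20, 13²≡14, 14²≡10, 15²≡8 (mod 31).
The residues are {1, 2, 4, 5, 7, 8, 9, 10, 14, 16, 18, 19, 20, 25, 28}; the non-residues are the remaining 15 nonzero classes.

3,6,11,12,13,15,17,21,22,23,24,26,27,29,30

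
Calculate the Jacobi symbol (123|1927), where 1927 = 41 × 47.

0

Reciprocity: 123 ≡ 3 and 1927 ≡ 3 (mod 4), so (123/1927) = −(1927/123).
Reduce top mod 123: now compute (82/123).
Pull out 2: since 123 ≡ 3 (mod 8), (2/123) = -1.
Reciprocity: 41 ≡ 1 and 123 ≡ 3 (mod 4), so (41/123) = +(123/41).
Reduce top mod 41: now compute (0/41).
Top reduces to 0: gcd > 1, so the symbol is 0.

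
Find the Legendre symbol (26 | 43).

-1

Euler's criterion: (26/43) ≡ 26^21 (mod 43).
26^2 ≡ 31 (mod 43)
26^4 ≡ 15 (mod 43)
26^8 ≡ 10 (mod 43)
26^16 ≡ 14 (mod 43)
26^21 = 26^(16+4+1) ≡ 42 (mod 43).
Result is 42 ≡ −1, so (26/43) = −1.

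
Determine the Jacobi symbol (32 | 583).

1

Pull out 2^5: since 583 ≡ 7 (mod 8), (2/583) = +1, so (2/583)^5 = +1.
Reached (1/583) = 1. Collecting the sign flips along the way, the symbol is +1.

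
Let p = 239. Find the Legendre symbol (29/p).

Euler's criterion: (29/239) ≡ 29^119 (mod 239).
29^2 ≡ 124 (mod 239)
29^4 ≡ 80 (mod 239)
29^8 ≡ 186 (mod 239)
29^16 ≡ 180 (mod 239)
29^32 ≡ 135 (mod 239)
29^64 ≡ 61 (mod 239)
29^119 = 29^(64+32+16+4+2+1) ≡ 1 (mod 239).
Result is 1, so (29/239) = 1.

1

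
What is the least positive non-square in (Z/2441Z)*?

3

(2/2441) = +1, so 2 is a residue.
(3/2441) = −1, so 3 is the smallest positive non-residue mod 2441.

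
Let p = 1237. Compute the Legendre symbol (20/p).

-1

Pull out 2^2: since 1237 ≡ 5 (mod 8), (2/1237) = -1, so (2/1237)^2 = +1.
Reciprocity: 5 ≡ 1 and 1237 ≡ 1 (mod 4), so (5/1237) = +(1237/5).
Reduce top mod 5: now compute (2/5).
Pull out 2: since 5 ≡ 5 (mod 8), (2/5) = -1.
Reached (1/5) = 1. Collecting the sign flips along the way, the symbol is -1.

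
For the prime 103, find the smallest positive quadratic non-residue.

3

(2/103) = +1, so 2 is a residue.
(3/103) = −1, so 3 is the smallest positive non-residue mod 103.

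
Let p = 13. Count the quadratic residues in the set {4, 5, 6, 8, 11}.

1

(4/13) = +1 → QR.
(5/13) = -1 → non-residue.
(6/13) = -1 → non-residue.
(8/13) = -1 → non-residue.
(11/13) = -1 → non-residue.
Total quadratic residues among the 5: 1.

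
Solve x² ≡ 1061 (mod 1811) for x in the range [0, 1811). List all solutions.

Since 1811 ≡ 3 (mod 4), a square root of 1061 is 1061^((1811+1)/4) = 1061^453 mod 1811.
Repeated squaring: 1061^2≡1090, 1061^4≡84, 1061^8≡1623, 1061^16≡935, 1061^32≡1323, 1061^64≡903, 1061^128≡459, 1061^256≡605 (mod 1811).
1061^453 = 1061^(256+128+64+4+1) ≡ 1336 (mod 1811).
Check: 1336² = 1784896 ≡ 1061 (mod 1811). The two roots are 475 and 1336.

475, 1336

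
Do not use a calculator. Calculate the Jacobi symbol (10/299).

-1

Pull out 2: since 299 ≡ 3 (mod 8), (2/299) = -1.
Reciprocity: 5 ≡ 1 and 299 ≡ 3 (mod 4), so (5/299) = +(299/5).
Reduce top mod 5: now compute (4/5).
Pull out 2^2: since 5 ≡ 5 (mod 8), (2/5) = -1, so (2/5)^2 = +1.
Reached (1/5) = 1. Collecting the sign flips along the way, the symbol is -1.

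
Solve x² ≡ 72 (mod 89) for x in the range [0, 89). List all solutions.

89 ≡ 1 (mod 4), so we find a root by search.
Trying successive values, 28² = 784 ≡ 72 (mod 89). The other root is 89 − 28 = 61.

28, 61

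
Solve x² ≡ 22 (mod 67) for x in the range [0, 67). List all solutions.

25, 42

Since 67 ≡ 3 (mod 4), a square root of 22 is 22^((67+1)/4) = 22^17 mod 67.
Repeated squaring: 22^2≡15, 22^4≡24, 22^8≡40, 22^16≡59 (mod 67).
22^17 = 22^(16+1) ≡ 25 (mod 67).
Check: 25² = 625 ≡ 22 (mod 67). The two roots are 25 and 42.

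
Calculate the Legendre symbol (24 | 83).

-1

Euler's criterion: (24/83) ≡ 24^41 (mod 83).
24^2 ≡ 78 (mod 83)
24^4 ≡ 25 (mod 83)
24^8 ≡ 44 (mod 83)
24^16 ≡ 27 (mod 83)
24^32 ≡ 65 (mod 83)
24^41 = 24^(32+8+1) ≡ 82 (mod 83).
Result is 82 ≡ −1, so (24/83) = −1.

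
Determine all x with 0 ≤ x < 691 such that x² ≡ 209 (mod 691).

30, 661

Since 691 ≡ 3 (mod 4), a square root of 209 is 209^((691+1)/4) = 209^173 mod 691.
Repeated squaring: 209^2≡148, 209^4≡483, 209^8≡422, 209^16≡497, 209^32≡322, 209^64≡34, 209^128≡465 (mod 691).
209^173 = 209^(128+32+8+4+1) ≡ 30 (mod 691).
Check: 30² = 900 ≡ 209 (mod 691). The two roots are 30 and 661.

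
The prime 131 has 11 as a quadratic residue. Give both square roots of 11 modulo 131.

Since 131 ≡ 3 (mod 4), a square root of 11 is 11^((131+1)/4) = 11^33 mod 131.
Repeated squaring: 11^2≡121, 11^4≡100, 11^8≡44, 11^16≡102, 11^32≡55 (mod 131).
11^33 = 11^(32+1) ≡ 81 (mod 131).
Check: 81² = 6561 ≡ 11 (mod 131). The two roots are 50 and 81.

50, 81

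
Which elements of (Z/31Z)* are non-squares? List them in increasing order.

Square k = 1,…,15 (k and 31−k give the same square):
1²=1, 2²=4, 3²=9, 4²=16, 5²=25, 6²≡5, 7²≡18, 8²≡2, 9²≡19, 10²≡7, 11²≡28, 12²≡20, 13²≡14, 14²≡10, 15²≡8 (mod 31).
The residues are {1, 2, 4, 5, 7, 8, 9, 10, 14, 16, 18, 19, 20, 25, 28}; the non-residues are the remaining 15 nonzero classes.

3 6 11 12 13 15 17 21 22 23 24 26 27 29 30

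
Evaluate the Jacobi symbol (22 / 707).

1

Pull out 2: since 707 ≡ 3 (mod 8), (2/707) = -1.
Reciprocity: 11 ≡ 3 and 707 ≡ 3 (mod 4), so (11/707) = −(707/11).
Reduce top mod 11: now compute (3/11).
Reciprocity: 3 ≡ 3 and 11 ≡ 3 (mod 4), so (3/11) = −(11/3).
Reduce top mod 3: now compute (2/3).
Pull out 2: since 3 ≡ 3 (mod 8), (2/3) = -1.
Reached (1/3) = 1. Collecting the sign flips along the way, the symbol is +1.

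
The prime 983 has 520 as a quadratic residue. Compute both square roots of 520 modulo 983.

365, 618

Since 983 ≡ 3 (mod 4), a square root of 520 is 520^((983+1)/4) = 520^246 mod 983.
Repeated squaring: 520^2≡75, 520^4≡710, 520^8≡804, 520^16≡585, 520^32≡141, 520^64≡221, 520^128≡674 (mod 983).
520^246 = 520^(128+64+32+16+4+2) ≡ 365 (mod 983).
Check: 365² = 133225 ≡ 520 (mod 983). The two roots are 365 and 618.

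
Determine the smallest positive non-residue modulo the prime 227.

(2/227) = −1, so 2 is the smallest positive non-residue mod 227.

2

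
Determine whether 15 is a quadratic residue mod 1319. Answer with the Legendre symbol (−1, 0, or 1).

Reciprocity: 15 ≡ 3 and 1319 ≡ 3 (mod 4), so (15/1319) = −(1319/15).
Reduce top mod 15: now compute (14/15).
Pull out 2: since 15 ≡ 7 (mod 8), (2/15) = +1.
Reciprocity: 7 ≡ 3 and 15 ≡ 3 (mod 4), so (7/15) = −(15/7).
Reduce top mod 7: now compute (1/7).
Reached (1/7) = 1. Collecting the sign flips along the way, the symbol is +1.

1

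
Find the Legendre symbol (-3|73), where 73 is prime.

1

First reduce: -3 ≡ 70 (mod 73).
Pull out 2: since 73 ≡ 1 (mod 8), (2/73) = +1.
Reciprocity: 35 ≡ 3 and 73 ≡ 1 (mod 4), so (35/73) = +(73/35).
Reduce top mod 35: now compute (3/35).
Reciprocity: 3 ≡ 3 and 35 ≡ 3 (mod 4), so (3/35) = −(35/3).
Reduce top mod 3: now compute (2/3).
Pull out 2: since 3 ≡ 3 (mod 8), (2/3) = -1.
Reached (1/3) = 1. Collecting the sign flips along the way, the symbol is +1.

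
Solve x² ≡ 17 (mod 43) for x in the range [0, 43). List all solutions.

19, 24

Since 43 ≡ 3 (mod 4), a square root of 17 is 17^((43+1)/4) = 17^11 mod 43.
Repeated squaring: 17^2≡31, 17^4≡15, 17^8≡10 (mod 43).
17^11 = 17^(8+2+1) ≡ 24 (mod 43).
Check: 24² = 576 ≡ 17 (mod 43). The two roots are 19 and 24.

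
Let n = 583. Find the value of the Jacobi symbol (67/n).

-1

Reciprocity: 67 ≡ 3 and 583 ≡ 3 (mod 4), so (67/583) = −(583/67).
Reduce top mod 67: now compute (47/67).
Reciprocity: 47 ≡ 3 and 67 ≡ 3 (mod 4), so (47/67) = −(67/47).
Reduce top mod 47: now compute (20/47).
Pull out 2^2: since 47 ≡ 7 (mod 8), (2/47) = +1, so (2/47)^2 = +1.
Reciprocity: 5 ≡ 1 and 47 ≡ 3 (mod 4), so (5/47) = +(47/5).
Reduce top mod 5: now compute (2/5).
Pull out 2: since 5 ≡ 5 (mod 8), (2/5) = -1.
Reached (1/5) = 1. Collecting the sign flips along the way, the symbol is -1.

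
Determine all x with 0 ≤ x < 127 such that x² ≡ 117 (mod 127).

Since 127 ≡ 3 (mod 4), a square root of 117 is 117^((127+1)/4) = 117^32 mod 127.
Repeated squaring: 117^2≡100, 117^4≡94, 117^8≡73, 117^16≡122, 117^32≡25 (mod 127).
117^32 = 117^(32) ≡ 25 (mod 127).
Check: 25² = 625 ≡ 117 (mod 127). The two roots are 25 and 102.

25, 102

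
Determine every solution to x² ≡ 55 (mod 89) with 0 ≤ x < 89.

89 ≡ 1 (mod 4), so we find a root by search.
Trying successive values, 12² = 144 ≡ 55 (mod 89). The other root is 89 − 12 = 77.

12, 77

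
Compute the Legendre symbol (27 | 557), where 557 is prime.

Euler's criterion: (27/557) ≡ 27^278 (mod 557).
27^2 ≡ 172 (mod 557)
27^4 ≡ 63 (mod 557)
27^8 ≡ 70 (mod 557)
27^16 ≡ 444 (mod 557)
27^32 ≡ 515 (mod 557)
27^64 ≡ 93 (mod 557)
27^128 ≡ 294 (mod 557)
27^256 ≡ 101 (mod 557)
27^278 = 27^(256+16+4+2) ≡ 556 (mod 557).
Result is 556 ≡ −1, so (27/557) = −1.

-1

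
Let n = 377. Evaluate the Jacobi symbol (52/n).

Pull out 2^2: since 377 ≡ 1 (mod 8), (2/377) = +1, so (2/377)^2 = +1.
Reciprocity: 13 ≡ 1 and 377 ≡ 1 (mod 4), so (13/377) = +(377/13).
Reduce top mod 13: now compute (0/13).
Top reduces to 0: gcd > 1, so the symbol is 0.

0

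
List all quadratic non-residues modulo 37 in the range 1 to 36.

2 5 6 8 13 14 15 17 18 19 20 22 23 24 29 31 32 35

Square k = 1,…,18 (k and 37−k give the same square):
1²=1, 2²=4, 3²=9, 4²=16, 5²=25, 6²=36, 7²≡12, 8²≡27, 9²≡7, 10²≡26, 11²≡10, 12²≡33, 13²≡21, 14²≡11, 15²≡3, 16²≡34, 17²≡30, 18²≡28 (mod 37).
The residues are {1, 3, 4, 7, 9, 10, 11, 12, 16, 21, 25, 26, 27, 28, 30, 33, 34, 36}; the non-residues are the remaining 18 nonzero classes.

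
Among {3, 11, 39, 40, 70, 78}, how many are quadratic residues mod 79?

2

(3/79) = -1 → non-residue.
(11/79) = +1 → QR.
(39/79) = -1 → non-residue.
(40/79) = +1 → QR.
(70/79) = -1 → non-residue.
(78/79) = -1 → non-residue.
Total quadratic residues among the 6: 2.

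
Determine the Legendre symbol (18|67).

Pull out 2: since 67 ≡ 3 (mod 8), (2/67) = -1.
Reciprocity: 9 ≡ 1 and 67 ≡ 3 (mod 4), so (9/67) = +(67/9).
Reduce top mod 9: now compute (4/9).
Pull out 2^2: since 9 ≡ 1 (mod 8), (2/9) = +1, so (2/9)^2 = +1.
Reached (1/9) = 1. Collecting the sign flips along the way, the symbol is -1.

-1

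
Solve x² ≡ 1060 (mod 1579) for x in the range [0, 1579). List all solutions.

Since 1579 ≡ 3 (mod 4), a square root of 1060 is 1060^((1579+1)/4) = 1060^395 mod 1579.
Repeated squaring: 1060^2≡931, 1060^4≡1469, 1060^8≡1047, 1060^16≡383, 1060^32≡1421, 1060^64≡1279, 1060^128≡1576, 1060^256≡9 (mod 1579).
1060^395 = 1060^(256+128+8+2+1) ≡ 863 (mod 1579).
Check: 863² = 744769 ≡ 1060 (mod 1579). The two roots are 716 and 863.

716, 863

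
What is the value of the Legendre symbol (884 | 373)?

1

Euler's criterion: (884/373) ≡ 138^186 (mod 373).
138^2 ≡ 21 (mod 373)
138^4 ≡ 68 (mod 373)
138^8 ≡ 148 (mod 373)
138^16 ≡ 270 (mod 373)
138^32 ≡ 165 (mod 373)
138^64 ≡ 369 (mod 373)
138^128 ≡ 16 (mod 373)
138^186 = 138^(128+32+16+8+2) ≡ 1 (mod 373).
Result is 1, so (884/373) = 1.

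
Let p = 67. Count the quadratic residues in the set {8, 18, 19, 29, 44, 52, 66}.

2

(8/67) = -1 → non-residue.
(18/67) = -1 → non-residue.
(19/67) = +1 → QR.
(29/67) = +1 → QR.
(44/67) = -1 → non-residue.
(52/67) = -1 → non-residue.
(66/67) = -1 → non-residue.
Total quadratic residues among the 7: 2.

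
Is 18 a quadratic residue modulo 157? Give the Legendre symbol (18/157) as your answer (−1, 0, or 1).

-1

Pull out 2: since 157 ≡ 5 (mod 8), (2/157) = -1.
Reciprocity: 9 ≡ 1 and 157 ≡ 1 (mod 4), so (9/157) = +(157/9).
Reduce top mod 9: now compute (4/9).
Pull out 2^2: since 9 ≡ 1 (mod 8), (2/9) = +1, so (2/9)^2 = +1.
Reached (1/9) = 1. Collecting the sign flips along the way, the symbol is -1.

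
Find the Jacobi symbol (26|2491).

1

Pull out 2: since 2491 ≡ 3 (mod 8), (2/2491) = -1.
Reciprocity: 13 ≡ 1 and 2491 ≡ 3 (mod 4), so (13/2491) = +(2491/13).
Reduce top mod 13: now compute (8/13).
Pull out 2^3: since 13 ≡ 5 (mod 8), (2/13) = -1, so (2/13)^3 = -1.
Reached (1/13) = 1. Collecting the sign flips along the way, the symbol is +1.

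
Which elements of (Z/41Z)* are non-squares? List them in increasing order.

3, 6, 7, 11, 12, 13, 14, 15, 17, 19, 22, 24, 26, 27, 28, 29, 30, 34, 35, 38

Square k = 1,…,20 (k and 41−k give the same square):
1²=1, 2²=4, 3²=9, 4²=16, 5²=25, 6²=36, 7²≡8, 8²≡23, 9²≡40, 10²≡18, 11²≡39, 12²≡21, 13²≡5, 14²≡32, 15²≡20, 16²≡10, 17²≡2, 18²≡37, 19²≡33, 20²≡31 (mod 41).
The residues are {1, 2, 4, 5, 8, 9, 10, 16, 18, 20, 21, 23, 25, 31, 32, 33, 36, 37, 39, 40}; the non-residues are the remaining 20 nonzero classes.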